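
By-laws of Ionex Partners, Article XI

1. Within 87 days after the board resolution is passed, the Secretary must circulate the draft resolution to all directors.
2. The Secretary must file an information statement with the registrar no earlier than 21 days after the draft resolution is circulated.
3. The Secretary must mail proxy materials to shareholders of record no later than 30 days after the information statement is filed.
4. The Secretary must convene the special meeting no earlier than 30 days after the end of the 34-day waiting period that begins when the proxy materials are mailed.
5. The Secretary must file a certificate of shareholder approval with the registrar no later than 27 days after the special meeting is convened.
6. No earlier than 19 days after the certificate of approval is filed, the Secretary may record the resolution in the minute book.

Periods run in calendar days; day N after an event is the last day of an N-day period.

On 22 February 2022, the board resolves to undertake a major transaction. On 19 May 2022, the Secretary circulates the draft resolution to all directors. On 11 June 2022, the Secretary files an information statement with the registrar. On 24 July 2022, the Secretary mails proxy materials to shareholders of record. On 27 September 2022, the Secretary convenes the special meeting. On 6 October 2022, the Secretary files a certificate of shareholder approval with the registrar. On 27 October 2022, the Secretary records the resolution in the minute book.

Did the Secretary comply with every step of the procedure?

Step 1: 87 days after 22 February 2022 (when the board resolution is passed) is 20 May 2022; completed 19 May 2022, before the deadline.
Step 2: the earliest permitted date is 21 days after 19 May 2022 (when the draft resolution is circulated), i.e. 9 June 2022; done 11 June 2022, after the minimum wait.
Step 3: 30 days after 11 June 2022 (when the information statement is filed) is 11 July 2022; 24 July 2022 misses that deadline by 13 days.
No need to go further; step 3 was not satisfied.

No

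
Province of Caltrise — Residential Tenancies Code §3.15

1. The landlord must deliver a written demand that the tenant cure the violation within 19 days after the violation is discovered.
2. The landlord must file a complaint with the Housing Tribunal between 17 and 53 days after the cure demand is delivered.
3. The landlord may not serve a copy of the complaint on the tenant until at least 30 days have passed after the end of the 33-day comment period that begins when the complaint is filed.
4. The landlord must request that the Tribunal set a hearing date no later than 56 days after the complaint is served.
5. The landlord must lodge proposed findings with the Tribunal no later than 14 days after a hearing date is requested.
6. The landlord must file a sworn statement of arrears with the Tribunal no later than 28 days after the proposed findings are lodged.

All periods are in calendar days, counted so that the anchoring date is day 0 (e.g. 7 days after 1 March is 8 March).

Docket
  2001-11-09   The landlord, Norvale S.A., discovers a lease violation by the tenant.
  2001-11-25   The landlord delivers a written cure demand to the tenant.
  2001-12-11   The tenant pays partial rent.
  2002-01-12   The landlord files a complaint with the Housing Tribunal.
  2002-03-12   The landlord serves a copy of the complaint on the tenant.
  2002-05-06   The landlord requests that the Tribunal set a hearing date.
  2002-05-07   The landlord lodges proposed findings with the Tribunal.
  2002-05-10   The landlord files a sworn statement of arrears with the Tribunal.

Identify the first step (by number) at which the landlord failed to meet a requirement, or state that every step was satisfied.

Step 3

(1) due by 2001-11-09 + 19 days = 2001-11-28; 2001-11-25 is within that limit.
(2) the permitted window runs from 2001-11-25 + 17 = 2001-12-12 to 2001-11-25 + 53 = 2002-01-17; done 2002-01-12, which is between those dates.
(3) permitted from 2002-02-14 + 30 days = 2002-03-16 onward; 2002-03-12 is 4 days before the earliest permitted date.
Later steps need not be reached.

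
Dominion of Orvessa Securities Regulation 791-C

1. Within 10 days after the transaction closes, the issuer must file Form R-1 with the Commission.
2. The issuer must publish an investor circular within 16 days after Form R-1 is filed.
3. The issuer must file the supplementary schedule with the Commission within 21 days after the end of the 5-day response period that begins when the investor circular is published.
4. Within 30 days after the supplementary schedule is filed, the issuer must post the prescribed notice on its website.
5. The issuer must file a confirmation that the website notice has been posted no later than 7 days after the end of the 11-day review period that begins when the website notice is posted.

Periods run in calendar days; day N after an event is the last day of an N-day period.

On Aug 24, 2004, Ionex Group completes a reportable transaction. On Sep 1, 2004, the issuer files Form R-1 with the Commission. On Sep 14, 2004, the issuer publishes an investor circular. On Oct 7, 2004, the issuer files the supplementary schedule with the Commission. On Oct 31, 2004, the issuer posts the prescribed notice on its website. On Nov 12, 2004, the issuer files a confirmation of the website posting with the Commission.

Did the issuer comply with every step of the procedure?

Yes

Step 1 — counting 10 days from Aug 24, 2004 (when the transaction closes) gives a deadline of Sep 3, 2004; Sep 1, 2004 is within that limit.
Step 2 — counting 16 days from Sep 1, 2004 (when Form R-1 is filed) gives a deadline of Sep 17, 2004; Sep 14, 2004 is within that limit.
Step 3 — counting 21 days from Sep 19, 2004 (end of the 5-day response period, which began when the investor circular is published on Sep 14, 2004) gives a deadline of Oct 10, 2004; done Oct 7, 2004 — timely.
Step 4 — counting 30 days from Oct 7, 2004 (when the supplementary schedule is filed) gives a deadline of Nov 6, 2004; Oct 31, 2004 is within that limit.
Step 5 — counting 7 days from Nov 11, 2004 (end of the 11-day review period, which began when the website notice is posted on Oct 31, 2004) gives a deadline of Nov 18, 2004; done Nov 12, 2004 — timely.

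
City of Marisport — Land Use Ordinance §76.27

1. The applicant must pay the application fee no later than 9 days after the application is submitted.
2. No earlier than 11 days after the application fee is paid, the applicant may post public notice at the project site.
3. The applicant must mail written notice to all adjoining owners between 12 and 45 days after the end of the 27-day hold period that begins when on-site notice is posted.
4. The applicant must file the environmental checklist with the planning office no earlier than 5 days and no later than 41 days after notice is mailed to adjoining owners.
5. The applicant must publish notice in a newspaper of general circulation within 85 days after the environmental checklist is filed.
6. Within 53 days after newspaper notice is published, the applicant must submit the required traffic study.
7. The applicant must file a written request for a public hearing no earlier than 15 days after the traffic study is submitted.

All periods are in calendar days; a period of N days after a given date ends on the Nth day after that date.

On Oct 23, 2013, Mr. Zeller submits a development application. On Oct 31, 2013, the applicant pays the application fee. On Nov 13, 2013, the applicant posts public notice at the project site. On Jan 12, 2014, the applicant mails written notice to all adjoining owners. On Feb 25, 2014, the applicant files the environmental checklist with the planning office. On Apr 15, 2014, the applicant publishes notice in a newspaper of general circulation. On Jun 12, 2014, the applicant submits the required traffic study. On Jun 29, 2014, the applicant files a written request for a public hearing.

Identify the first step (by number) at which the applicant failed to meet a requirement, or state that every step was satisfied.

Step 1: 9 days after Oct 23, 2013 (when the application is submitted) is Nov 1, 2013; completed Oct 31, 2013, before the deadline.
Step 2: the earliest permitted date is 11 days after Oct 31, 2013 (when the application fee is paid), i.e. Nov 11, 2013; Nov 13, 2013 is on or after that date.
Step 3: the window is 12–45 days after Dec 10, 2013 (end of the 27-day hold period, which began when on-site notice is posted on Nov 13, 2013), so Dec 22, 2013 through Jan 24, 2014; done Jan 12, 2014, which is between those dates.
Step 4: the window is 5–41 days after Jan 12, 2014 (when notice is mailed to adjoining owners), so Jan 17, 2014 through Feb 22, 2014; Feb 25, 2014 is 3 days past the end of the window.
That is the first point of non-compliance.

Step 4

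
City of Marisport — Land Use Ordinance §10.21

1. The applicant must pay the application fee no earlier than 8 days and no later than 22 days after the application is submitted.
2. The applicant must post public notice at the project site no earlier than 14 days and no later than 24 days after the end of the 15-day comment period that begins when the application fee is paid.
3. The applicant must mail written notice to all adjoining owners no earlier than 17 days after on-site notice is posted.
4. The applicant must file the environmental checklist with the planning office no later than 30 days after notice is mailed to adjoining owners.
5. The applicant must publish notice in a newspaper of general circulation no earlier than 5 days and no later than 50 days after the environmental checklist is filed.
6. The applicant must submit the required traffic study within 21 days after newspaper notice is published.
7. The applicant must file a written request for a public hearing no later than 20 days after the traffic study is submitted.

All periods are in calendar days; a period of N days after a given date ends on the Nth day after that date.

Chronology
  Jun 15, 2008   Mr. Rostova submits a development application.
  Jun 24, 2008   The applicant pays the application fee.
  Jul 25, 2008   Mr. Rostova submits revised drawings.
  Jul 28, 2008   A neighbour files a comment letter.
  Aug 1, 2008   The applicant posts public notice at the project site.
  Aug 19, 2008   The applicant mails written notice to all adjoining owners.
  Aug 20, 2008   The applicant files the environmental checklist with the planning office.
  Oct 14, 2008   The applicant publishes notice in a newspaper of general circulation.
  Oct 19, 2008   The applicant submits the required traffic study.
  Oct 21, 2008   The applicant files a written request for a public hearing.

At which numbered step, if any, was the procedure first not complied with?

Step 1: the window is 8–22 days after Jun 15, 2008 (when the application is submitted), so Jun 23, 2008 through Jul 7, 2008; done Jun 24, 2008, which is between those dates.
Step 2: the window is 14–24 days after Jul 9, 2008 (end of the 15-day comment period, which began when the application fee is paid on Jun 24, 2008), so Jul 23, 2008 through Aug 2, 2008; Aug 1, 2008 falls inside that range.
Step 3: the earliest permitted date is 17 days after Aug 1, 2008 (when on-site notice is posted), i.e. Aug 18, 2008; done Aug 19, 2008, after the minimum wait.
Step 4: 30 days after Aug 19, 2008 (when notice is mailed to adjoining owners) is Sep 18, 2008; completed Aug 20, 2008, before the deadline.
Step 5: the window is 5–50 days after Aug 20, 2008 (when the environmental checklist is filed), so Aug 25, 2008 through Oct 9, 2008; Oct 14, 2008 is 5 days past the end of the window.
The procedure was therefore not followed at step 5.

Step 5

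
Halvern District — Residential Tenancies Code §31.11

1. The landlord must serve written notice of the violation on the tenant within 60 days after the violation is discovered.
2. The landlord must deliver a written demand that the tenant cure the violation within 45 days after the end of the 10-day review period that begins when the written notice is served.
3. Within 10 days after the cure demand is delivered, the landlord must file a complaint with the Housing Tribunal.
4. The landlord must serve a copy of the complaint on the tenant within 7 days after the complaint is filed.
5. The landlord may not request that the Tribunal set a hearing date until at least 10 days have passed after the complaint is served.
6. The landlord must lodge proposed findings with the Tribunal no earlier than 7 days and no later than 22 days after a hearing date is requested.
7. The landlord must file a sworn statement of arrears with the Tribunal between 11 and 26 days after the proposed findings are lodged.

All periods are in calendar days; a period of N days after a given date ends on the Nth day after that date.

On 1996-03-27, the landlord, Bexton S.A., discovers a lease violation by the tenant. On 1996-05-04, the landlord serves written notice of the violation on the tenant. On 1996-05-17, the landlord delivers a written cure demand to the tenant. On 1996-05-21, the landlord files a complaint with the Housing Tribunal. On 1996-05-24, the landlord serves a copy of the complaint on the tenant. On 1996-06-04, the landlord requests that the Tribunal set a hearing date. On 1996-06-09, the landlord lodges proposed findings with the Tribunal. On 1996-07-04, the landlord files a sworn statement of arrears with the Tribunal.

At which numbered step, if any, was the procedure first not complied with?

Step 1: 60 days after 1996-03-27 (when the violation is discovered) is 1996-05-26; 1996-05-04 is within that limit.
Step 2: 45 days after 1996-05-14 (end of the 10-day review period, which began when the written notice is served on 1996-05-04) is 1996-06-28; completed 1996-05-17, before the deadline.
Step 3: 10 days after 1996-05-17 (when the cure demand is delivered) is 1996-05-27; completed 1996-05-21, before the deadline.
Step 4: 7 days after 1996-05-21 (when the complaint is filed) is 1996-05-28; 1996-05-24 is within that limit.
Step 5: the earliest permitted date is 10 days after 1996-05-24 (when the complaint is served), i.e. 1996-06-03; done 1996-06-04, after the minimum wait.
Step 6: the window is 7–22 days after 1996-06-04 (when a hearing date is requested), so 1996-06-11 through 1996-06-26; done 1996-06-09 — 2 days before the window opened.
The procedure was therefore not followed at step 6.

Step 6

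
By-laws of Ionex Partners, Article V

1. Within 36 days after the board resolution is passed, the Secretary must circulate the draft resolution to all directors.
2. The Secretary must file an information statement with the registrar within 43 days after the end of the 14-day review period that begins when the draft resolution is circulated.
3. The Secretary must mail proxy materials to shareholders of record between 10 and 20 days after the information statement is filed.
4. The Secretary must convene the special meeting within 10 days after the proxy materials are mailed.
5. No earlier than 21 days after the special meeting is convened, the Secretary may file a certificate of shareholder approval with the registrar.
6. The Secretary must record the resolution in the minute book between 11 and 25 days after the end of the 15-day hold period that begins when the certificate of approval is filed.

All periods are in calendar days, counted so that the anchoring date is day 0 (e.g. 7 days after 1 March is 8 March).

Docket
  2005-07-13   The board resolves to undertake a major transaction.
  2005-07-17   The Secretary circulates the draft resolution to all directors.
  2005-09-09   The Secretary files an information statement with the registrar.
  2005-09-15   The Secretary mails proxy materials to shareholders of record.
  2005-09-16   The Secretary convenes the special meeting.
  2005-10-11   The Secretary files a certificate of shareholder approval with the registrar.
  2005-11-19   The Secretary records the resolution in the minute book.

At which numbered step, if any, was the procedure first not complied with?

Step 1 — counting 36 days from 2005-07-13 (when the board resolution is passed) gives a deadline of 2005-08-18; done 2005-07-17 — timely.
Step 2 — counting 43 days from 2005-07-31 (end of the 14-day review period, which began when the draft resolution is circulated on 2005-07-17) gives a deadline of 2005-09-12; done 2005-09-09 — timely.
Step 3 — 10 and 20 days from 2005-09-09 (when the information statement is filed) are 2005-09-19 and 2005-09-29 respectively; done 2005-09-15 — 4 days before the window opened.

Step 3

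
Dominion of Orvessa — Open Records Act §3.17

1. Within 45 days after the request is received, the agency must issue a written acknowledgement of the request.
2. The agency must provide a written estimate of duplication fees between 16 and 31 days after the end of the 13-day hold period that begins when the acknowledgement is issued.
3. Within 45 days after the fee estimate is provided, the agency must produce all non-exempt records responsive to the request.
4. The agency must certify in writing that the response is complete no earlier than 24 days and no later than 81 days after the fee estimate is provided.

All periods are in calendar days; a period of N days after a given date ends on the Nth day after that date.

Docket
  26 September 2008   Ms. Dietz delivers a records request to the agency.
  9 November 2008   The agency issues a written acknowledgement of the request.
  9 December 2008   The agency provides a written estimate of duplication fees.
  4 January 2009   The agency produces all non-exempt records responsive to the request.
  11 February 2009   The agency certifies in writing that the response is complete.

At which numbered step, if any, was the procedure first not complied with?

None — every step was satisfied

Step 1 — counting 45 days from 26 September 2008 (when the request is received) gives a deadline of 10 November 2008; completed 9 November 2008, before the deadline.
Step 2 — 16 and 31 days from 22 November 2008 (end of the 13-day hold period, which began when the acknowledgement is issued on 9 November 2008) are 8 December 2008 and 23 December 2008 respectively; done 9 December 2008, which is between those dates.
Step 3 — counting 45 days from 9 December 2008 (when the fee estimate is provided) gives a deadline of 23 January 2009; 4 January 2009 is within that limit.
Step 4 — 24 and 81 days from 9 December 2008 (when the fee estimate is provided) are 2 January 2009 and 28 February 2009 respectively; 11 February 2009 falls inside that range.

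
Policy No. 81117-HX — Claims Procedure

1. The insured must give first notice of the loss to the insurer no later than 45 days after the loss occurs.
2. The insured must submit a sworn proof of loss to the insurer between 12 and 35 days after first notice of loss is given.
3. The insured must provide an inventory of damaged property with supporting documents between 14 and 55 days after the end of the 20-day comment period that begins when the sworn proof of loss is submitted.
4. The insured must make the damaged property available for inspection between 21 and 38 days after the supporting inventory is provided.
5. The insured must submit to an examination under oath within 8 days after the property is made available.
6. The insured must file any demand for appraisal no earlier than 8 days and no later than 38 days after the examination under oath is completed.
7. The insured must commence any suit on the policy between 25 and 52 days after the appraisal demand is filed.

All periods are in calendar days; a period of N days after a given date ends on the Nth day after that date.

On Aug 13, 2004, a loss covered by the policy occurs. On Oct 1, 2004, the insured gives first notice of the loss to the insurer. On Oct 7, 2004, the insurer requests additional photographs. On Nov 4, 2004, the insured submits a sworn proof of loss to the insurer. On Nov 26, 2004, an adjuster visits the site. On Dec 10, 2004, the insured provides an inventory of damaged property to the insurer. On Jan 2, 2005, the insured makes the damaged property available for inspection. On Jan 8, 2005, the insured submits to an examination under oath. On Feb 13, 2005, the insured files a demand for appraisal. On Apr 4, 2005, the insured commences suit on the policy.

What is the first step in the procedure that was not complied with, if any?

Step 1

Step 1: 45 days after Aug 13, 2004 (when the loss occurs) is Sep 27, 2004; done Oct 1, 2004 — 4 days late.
Later steps need not be reached.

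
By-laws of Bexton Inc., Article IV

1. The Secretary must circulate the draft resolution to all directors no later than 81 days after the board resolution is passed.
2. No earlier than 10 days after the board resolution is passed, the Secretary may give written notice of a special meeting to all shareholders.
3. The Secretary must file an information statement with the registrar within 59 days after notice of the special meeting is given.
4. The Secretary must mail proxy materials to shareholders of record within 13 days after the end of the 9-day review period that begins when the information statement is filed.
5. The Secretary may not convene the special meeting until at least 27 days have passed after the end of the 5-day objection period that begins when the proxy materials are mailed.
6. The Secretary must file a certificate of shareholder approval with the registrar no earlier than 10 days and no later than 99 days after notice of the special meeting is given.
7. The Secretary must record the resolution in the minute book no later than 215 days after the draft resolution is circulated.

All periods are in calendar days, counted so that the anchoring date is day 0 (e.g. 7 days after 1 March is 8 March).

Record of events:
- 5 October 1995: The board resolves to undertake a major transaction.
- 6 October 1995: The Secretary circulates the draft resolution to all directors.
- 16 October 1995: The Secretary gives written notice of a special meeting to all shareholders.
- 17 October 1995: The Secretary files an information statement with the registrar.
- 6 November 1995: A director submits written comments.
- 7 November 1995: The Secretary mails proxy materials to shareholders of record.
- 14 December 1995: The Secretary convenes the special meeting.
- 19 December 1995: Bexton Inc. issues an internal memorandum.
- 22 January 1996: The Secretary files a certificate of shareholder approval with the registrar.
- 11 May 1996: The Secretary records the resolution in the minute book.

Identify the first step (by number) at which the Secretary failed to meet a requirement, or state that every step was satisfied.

Step 1 — counting 81 days from 5 October 1995 (when the board resolution is passed) gives a deadline of 25 December 1995; completed 6 October 1995, before the deadline.
Step 2 — must wait 10 days from 5 October 1995 (when the board resolution is passed), so not before 15 October 1995; 16 October 1995 is on or after that date.
Step 3 — counting 59 days from 16 October 1995 (when notice of the special meeting is given) gives a deadline of 14 December 1995; done 17 October 1995 — timely.
Step 4 — counting 13 days from 26 October 1995 (end of the 9-day review period, which began when the information statement is filed on 17 October 1995) gives a deadline of 8 November 1995; completed 7 November 1995, before the deadline.
Step 5 — must wait 27 days from 12 November 1995 (end of the 5-day objection period, which began when the proxy materials are mailed on 7 November 1995), so not before 9 December 1995; 14 December 1995 is on or after that date.
Step 6 — 10 and 99 days from 16 October 1995 (when notice of the special meeting is given) are 26 October 1995 and 23 January 1996 respectively; 22 January 1996 falls inside that range.
Step 7 — counting 215 days from 6 October 1995 (when the draft resolution is circulated) gives a deadline of 8 May 1996; 11 May 1996 misses that deadline by 3 days.
The procedure was therefore not followed at step 7.

Step 7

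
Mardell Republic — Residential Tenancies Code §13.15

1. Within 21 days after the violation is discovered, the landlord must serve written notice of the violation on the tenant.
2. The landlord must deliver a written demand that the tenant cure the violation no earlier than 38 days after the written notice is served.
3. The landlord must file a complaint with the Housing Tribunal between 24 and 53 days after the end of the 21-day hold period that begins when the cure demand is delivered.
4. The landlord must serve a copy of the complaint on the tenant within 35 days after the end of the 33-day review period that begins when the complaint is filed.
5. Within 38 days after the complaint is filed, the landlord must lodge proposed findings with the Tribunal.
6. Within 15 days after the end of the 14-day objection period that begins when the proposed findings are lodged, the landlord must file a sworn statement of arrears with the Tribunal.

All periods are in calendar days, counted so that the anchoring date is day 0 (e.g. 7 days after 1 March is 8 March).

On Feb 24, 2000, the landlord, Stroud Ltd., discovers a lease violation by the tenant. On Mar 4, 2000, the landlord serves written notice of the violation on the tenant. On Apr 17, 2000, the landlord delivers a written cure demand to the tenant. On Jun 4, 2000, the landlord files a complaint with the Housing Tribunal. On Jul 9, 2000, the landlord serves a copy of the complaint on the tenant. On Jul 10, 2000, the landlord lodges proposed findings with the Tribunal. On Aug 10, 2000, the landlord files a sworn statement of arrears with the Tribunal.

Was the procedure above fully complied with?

Step 1: 21 days after Feb 24, 2000 (when the violation is discovered) is Mar 16, 2000; Mar 4, 2000 is within that limit.
Step 2: the earliest permitted date is 38 days after Mar 4, 2000 (when the written notice is served), i.e. Apr 11, 2000; Apr 17, 2000 is on or after that date.
Step 3: the window is 24–53 days after May 8, 2000 (end of the 21-day hold period, which began when the cure demand is delivered on Apr 17, 2000), so Jun 1, 2000 through Jun 30, 2000; done Jun 4, 2000 — within the window.
Step 4: 35 days after Jul 7, 2000 (end of the 33-day review period, which began when the complaint is filed on Jun 4, 2000) is Aug 11, 2000; completed Jul 9, 2000, before the deadline.
Step 5: 38 days after Jun 4, 2000 (when the complaint is filed) is Jul 12, 2000; completed Jul 10, 2000, before the deadline.
Step 6: 15 days after Jul 24, 2000 (end of the 14-day objection period, which began when the proposed findings are lodged on Jul 10, 2000) is Aug 8, 2000; done Aug 10, 2000 — 2 days late.

No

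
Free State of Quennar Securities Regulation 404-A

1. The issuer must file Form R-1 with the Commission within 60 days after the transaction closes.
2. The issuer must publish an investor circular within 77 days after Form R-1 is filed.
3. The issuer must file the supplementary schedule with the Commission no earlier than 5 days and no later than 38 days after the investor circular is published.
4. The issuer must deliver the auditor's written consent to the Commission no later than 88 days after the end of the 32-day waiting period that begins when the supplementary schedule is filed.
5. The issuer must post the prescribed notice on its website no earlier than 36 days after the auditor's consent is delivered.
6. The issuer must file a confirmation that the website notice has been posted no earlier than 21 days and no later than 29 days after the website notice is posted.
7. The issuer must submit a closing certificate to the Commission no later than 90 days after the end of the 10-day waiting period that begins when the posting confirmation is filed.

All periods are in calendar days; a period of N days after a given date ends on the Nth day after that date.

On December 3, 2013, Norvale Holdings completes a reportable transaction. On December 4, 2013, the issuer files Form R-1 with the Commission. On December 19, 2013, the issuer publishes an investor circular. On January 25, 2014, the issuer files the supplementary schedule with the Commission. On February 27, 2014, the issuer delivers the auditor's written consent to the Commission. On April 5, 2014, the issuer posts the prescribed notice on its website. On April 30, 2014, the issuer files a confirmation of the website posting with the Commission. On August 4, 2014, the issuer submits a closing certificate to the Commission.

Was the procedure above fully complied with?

Yes

Step 1 — counting 60 days from December 3, 2013 (when the transaction closes) gives a deadline of February 1, 2014; December 4, 2013 is within that limit.
Step 2 — counting 77 days from December 4, 2013 (when Form R-1 is filed) gives a deadline of February 19, 2014; completed December 19, 2013, before the deadline.
Step 3 — 5 and 38 days from December 19, 2013 (when the investor circular is published) are December 24, 2013 and January 26, 2014 respectively; done January 25, 2014, which is between those dates.
Step 4 — counting 88 days from February 26, 2014 (end of the 32-day waiting period, which began when the supplementary schedule is filed on January 25, 2014) gives a deadline of May 25, 2014; done February 27, 2014 — timely.
Step 5 — must wait 36 days from February 27, 2014 (when the auditor's consent is delivered), so not before April 4, 2014; done April 5, 2014 — permitted.
Step 6 — 21 and 29 days from April 5, 2014 (when the website notice is posted) are April 26, 2014 and May 4, 2014 respectively; done April 30, 2014, which is between those dates.
Step 7 — counting 90 days from May 10, 2014 (end of the 10-day waiting period, which began when the posting confirmation is filed on April 30, 2014) gives a deadline of August 8, 2014; done August 4, 2014 — timely.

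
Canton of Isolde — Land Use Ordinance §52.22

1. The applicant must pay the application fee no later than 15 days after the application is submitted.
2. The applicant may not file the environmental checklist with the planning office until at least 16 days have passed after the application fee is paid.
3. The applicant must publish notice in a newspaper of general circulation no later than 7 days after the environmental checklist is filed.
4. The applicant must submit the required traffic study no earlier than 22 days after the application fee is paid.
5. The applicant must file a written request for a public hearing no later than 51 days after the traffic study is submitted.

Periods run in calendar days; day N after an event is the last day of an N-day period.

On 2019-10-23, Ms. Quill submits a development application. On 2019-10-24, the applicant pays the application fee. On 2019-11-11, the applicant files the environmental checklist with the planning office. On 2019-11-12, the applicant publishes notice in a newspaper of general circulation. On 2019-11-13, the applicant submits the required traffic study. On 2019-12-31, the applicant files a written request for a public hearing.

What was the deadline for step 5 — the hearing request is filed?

2020-01-03

Step 5 runs from 2019-11-13, when the traffic study is submitted. 51 days after 2019-11-13 is 2020-01-03.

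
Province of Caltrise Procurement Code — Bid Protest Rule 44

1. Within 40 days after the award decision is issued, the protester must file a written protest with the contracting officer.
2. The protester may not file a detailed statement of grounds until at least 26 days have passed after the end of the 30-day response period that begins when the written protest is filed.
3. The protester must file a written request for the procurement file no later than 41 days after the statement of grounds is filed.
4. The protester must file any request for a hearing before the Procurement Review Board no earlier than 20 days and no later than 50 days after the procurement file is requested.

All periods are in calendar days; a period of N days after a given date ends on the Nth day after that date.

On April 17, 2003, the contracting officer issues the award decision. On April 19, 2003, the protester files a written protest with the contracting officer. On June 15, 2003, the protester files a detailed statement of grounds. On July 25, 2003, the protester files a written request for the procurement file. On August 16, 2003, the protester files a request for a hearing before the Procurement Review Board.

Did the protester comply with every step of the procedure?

Step 1 — counting 40 days from April 17, 2003 (when the award decision is issued) gives a deadline of May 27, 2003; done April 19, 2003 — timely.
Step 2 — must wait 26 days from May 19, 2003 (end of the 30-day response period, which began when the written protest is filed on April 19, 2003), so not before June 14, 2003; done June 15, 2003, after the minimum wait.
Step 3 — counting 41 days from June 15, 2003 (when the statement of grounds is filed) gives a deadline of July 26, 2003; done July 25, 2003 — timely.
Step 4 — 20 and 50 days from July 25, 2003 (when the procurement file is requested) are August 14, 2003 and September 13, 2003 respectively; done August 16, 2003 — within the window.

Yes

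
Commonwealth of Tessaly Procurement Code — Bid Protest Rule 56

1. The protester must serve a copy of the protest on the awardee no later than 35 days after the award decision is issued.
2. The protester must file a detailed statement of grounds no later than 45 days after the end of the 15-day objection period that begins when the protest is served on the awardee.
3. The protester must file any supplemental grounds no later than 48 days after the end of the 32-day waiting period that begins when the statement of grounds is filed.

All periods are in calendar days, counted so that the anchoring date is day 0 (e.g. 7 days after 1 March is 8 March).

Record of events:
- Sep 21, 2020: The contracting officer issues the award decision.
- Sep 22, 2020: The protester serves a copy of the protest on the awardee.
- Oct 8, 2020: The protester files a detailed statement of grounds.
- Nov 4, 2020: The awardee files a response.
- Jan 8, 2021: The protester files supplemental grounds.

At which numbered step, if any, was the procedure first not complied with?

Step 3

Step 1: 35 days after Sep 21, 2020 (when the award decision is issued) is Oct 26, 2020; done Sep 22, 2020 — timely.
Step 2: 45 days after Oct 7, 2020 (end of the 15-day objection period, which began when the protest is served on the awardee on Sep 22, 2020) is Nov 21, 2020; done Oct 8, 2020 — timely.
Step 3: 48 days after Nov 9, 2020 (end of the 32-day waiting period, which began when the statement of grounds is filed on Oct 8, 2020) is Dec 27, 2020; done Jan 8, 2021 — 12 days late.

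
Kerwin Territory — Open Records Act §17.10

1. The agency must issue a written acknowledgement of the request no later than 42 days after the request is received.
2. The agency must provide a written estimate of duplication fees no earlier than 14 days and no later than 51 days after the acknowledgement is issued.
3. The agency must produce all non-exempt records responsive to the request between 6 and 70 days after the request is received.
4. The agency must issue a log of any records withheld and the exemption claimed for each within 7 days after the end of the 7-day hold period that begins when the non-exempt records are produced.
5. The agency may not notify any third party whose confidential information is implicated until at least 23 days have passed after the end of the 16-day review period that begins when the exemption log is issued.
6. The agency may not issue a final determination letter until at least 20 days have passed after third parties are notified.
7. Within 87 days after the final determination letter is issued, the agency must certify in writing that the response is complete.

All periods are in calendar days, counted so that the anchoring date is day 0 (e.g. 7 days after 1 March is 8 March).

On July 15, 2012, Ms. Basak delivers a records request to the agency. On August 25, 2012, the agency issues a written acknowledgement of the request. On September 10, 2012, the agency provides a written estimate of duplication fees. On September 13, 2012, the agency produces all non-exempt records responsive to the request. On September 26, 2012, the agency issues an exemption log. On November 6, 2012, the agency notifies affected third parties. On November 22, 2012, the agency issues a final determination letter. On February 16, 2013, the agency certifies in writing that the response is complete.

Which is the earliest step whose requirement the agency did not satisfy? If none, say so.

Step 6

(1) due by July 15, 2012 + 42 days = August 26, 2012; August 25, 2012 is within that limit.
(2) the permitted window runs from August 25, 2012 + 14 = September 8, 2012 to August 25, 2012 + 51 = October 15, 2012; done September 10, 2012, which is between those dates.
(3) the permitted window runs from July 15, 2012 + 6 = July 21, 2012 to July 15, 2012 + 70 = September 23, 2012; done September 13, 2012 — within the window.
(4) due by September 20, 2012 + 7 days = September 27, 2012; done September 26, 2012 — timely.
(5) permitted from October 12, 2012 + 23 days = November 4, 2012 onward; November 6, 2012 is on or after that date.
(6) permitted from November 6, 2012 + 20 days = November 26, 2012 onward; acted on November 22, 2012, 4 days prematurely.
Later steps need not be reached.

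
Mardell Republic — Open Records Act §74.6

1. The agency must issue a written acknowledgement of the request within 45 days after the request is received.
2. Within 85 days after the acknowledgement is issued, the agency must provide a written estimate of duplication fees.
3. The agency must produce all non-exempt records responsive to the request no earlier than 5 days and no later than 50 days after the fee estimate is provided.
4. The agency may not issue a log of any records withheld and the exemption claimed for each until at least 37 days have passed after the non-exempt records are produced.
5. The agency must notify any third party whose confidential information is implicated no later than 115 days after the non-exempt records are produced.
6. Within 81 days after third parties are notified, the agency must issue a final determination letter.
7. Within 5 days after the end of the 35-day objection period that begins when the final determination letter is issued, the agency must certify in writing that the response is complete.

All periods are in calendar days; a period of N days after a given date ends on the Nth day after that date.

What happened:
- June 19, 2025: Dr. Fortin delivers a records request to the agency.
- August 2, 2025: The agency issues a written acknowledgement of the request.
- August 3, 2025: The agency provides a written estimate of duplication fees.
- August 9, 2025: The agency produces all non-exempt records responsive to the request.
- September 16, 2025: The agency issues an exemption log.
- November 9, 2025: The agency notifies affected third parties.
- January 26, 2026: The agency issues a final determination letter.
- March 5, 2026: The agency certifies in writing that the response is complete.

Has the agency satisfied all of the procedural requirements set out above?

Yes

(1) due by June 19, 2025 + 45 days = August 3, 2025; completed August 2, 2025, before the deadline.
(2) due by August 2, 2025 + 85 days = October 26, 2025; August 3, 2025 is within that limit.
(3) the permitted window runs from August 3, 2025 + 5 = August 8, 2025 to August 3, 2025 + 50 = September 22, 2025; done August 9, 2025 — within the window.
(4) permitted from August 9, 2025 + 37 days = September 15, 2025 onward; September 16, 2025 is on or after that date.
(5) due by August 9, 2025 + 115 days = December 2, 2025; completed November 9, 2025, before the deadline.
(6) due by November 9, 2025 + 81 days = January 29, 2026; done January 26, 2026 — timely.
(7) due by March 2, 2026 + 5 days = March 7, 2026; done March 5, 2026 — timely.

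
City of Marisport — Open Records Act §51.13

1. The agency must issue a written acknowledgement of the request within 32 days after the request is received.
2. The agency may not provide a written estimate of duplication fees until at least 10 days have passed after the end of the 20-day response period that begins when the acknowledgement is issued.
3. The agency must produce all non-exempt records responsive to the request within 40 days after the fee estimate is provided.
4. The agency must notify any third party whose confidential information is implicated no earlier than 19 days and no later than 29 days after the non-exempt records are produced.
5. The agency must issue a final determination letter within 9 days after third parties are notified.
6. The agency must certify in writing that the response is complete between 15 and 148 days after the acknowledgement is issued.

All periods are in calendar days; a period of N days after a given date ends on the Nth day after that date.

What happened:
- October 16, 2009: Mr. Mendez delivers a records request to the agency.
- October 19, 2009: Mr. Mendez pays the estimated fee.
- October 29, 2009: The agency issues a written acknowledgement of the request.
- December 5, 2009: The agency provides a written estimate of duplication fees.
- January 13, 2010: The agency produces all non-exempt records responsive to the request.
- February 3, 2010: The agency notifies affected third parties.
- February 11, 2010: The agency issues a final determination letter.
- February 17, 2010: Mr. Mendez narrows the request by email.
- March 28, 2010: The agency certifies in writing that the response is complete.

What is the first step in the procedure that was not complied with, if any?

Step 6

(1) due by October 16, 2009 + 32 days = November 17, 2009; October 29, 2009 is within that limit.
(2) permitted from November 18, 2009 + 10 days = November 28, 2009 onward; December 5, 2009 is on or after that date.
(3) due by December 5, 2009 + 40 days = January 14, 2010; done January 13, 2010 — timely.
(4) the permitted window runs from January 13, 2010 + 19 = February 1, 2010 to January 13, 2010 + 29 = February 11, 2010; done February 3, 2010, which is between those dates.
(5) due by February 3, 2010 + 9 days = February 12, 2010; done February 11, 2010 — timely.
(6) the permitted window runs from October 29, 2009 + 15 = November 13, 2009 to October 29, 2009 + 148 = March 26, 2010; done March 28, 2010 — 2 days after the window closed.
Later steps need not be reached.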